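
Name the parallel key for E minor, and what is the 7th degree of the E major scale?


Parallel keys share the same tonic but differ in mode
E minor → parallel is E major
E major scale: E F# G# A B C# D#
= E major; 7th degree = D#


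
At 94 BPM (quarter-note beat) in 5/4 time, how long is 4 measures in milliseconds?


Step by step:
Quarter-note beat duration = 60000 / 94 ms
Beats per measure (5/4) = 5
One measure = 5 × 60000 / 94 = 300000 / 94 ms
4 measures = 4 × 300000 / 94 = 1200000 / 94
= 12766.0 ms


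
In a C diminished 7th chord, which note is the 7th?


Diminished 7th chord = root + minor 3rd + diminished 5th + diminished 7th
Seventh chords stack in thirds, so the letter names are C-E-G-B
Root: C
Minor 3rd above C: Eb
Diminished 5th above C: Gb
Diminished 7th above C: Bbb
The 7th = Bbb


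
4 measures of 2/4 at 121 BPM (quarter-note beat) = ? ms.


Quarter-note beat duration = 60000 / 121 ms
Beats per measure (2/4) = 2
One measure = 2 × 60000 / 121 = 120000 / 121 ms
4 measures = 4 × 120000 / 121 = 480000 / 121
= 3966.9 ms


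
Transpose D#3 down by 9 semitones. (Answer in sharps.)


Solution.
D#3: chromatic position 3 in octave 3 → absolute = 3×12 + 3 = 39
Transpose down 9: 39 - 9 = 30
30 = 2×12 + 6 → F# in octave 2
Result = F#2


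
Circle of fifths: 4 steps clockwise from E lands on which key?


Reasoning:
Each clockwise step on the circle of fifths moves up a perfect 5th
From E: E → B → F#/Gb → Db → Ab
= Ab


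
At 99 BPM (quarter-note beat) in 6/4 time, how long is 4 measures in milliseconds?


Reasoning:
Quarter-note beat duration = 60000 / 99 ms
Beats per measure (6/4) = 6
One measure = 6 × 60000 / 99 = 360000 / 99 ms
4 measures = 4 × 360000 / 99 = 1440000 / 99
= 14545.5 ms


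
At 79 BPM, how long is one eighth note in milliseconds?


Step by step:
One quarter-note beat = 60000 / BPM = 60000 / 79 ms
Eighth note = 1/2 × quarter note
Duration = 1/2 × 60000 / 79 = 30000 / 79
= 379.7 ms


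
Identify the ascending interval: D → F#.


Reasoning:
Letter names: D → F spans 3 letter names → a 3rd
Semitones: D → F# = 4 half-steps
A 3rd of 4 semitones is a major 3rd
= major 3rd


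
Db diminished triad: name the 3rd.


Working:
Diminished triad = root + minor 3rd (3 semitones) + diminished 5th (6 semitones)
A triad on Db stacks thirds, so the chord tones use letter names D-F-A
Root: Db
Minor 3rd above Db: Fb
Diminished 5th above Db: Abb
The 3rd = Fb


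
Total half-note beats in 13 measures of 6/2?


Solution.
Time signature 6/2: the bottom number 2 means the half note gets one count
The top number 6 means 6 half-note beats per measure
Total = 6 × 13 measures
= 78 half-note beats


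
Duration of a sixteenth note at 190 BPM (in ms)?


Reasoning:
One quarter-note beat = 60000 / BPM = 60000 / 190 ms
Sixteenth note = 1/4 × quarter note
Duration = 1/4 × 60000 / 190 = 15000 / 190
= 78.9 ms


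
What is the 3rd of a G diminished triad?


Working:
Diminished triad = root + minor 3rd (3 semitones) + diminished 5th (6 semitones)
A triad on G stacks thirds, so the chord tones use letter names G-B-D
Root: G
Minor 3rd above G: Bb
Diminished 5th above G: Db
The 3rd = Bb


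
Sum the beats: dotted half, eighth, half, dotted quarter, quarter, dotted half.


Solution.
Beat values:
  dotted half = 3 beats
  eighth = 0.5 beats
  half = 2 beats
  dotted quarter = 1.5 beats
  quarter = 1 beat
  dotted half = 3 beats
Sum = 3 + 0.5 + 2 + 1.5 + 1 + 3
= 11 beats


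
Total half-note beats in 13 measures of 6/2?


Step by step:
Time signature 6/2: the bottom number 2 means the half note gets one count
The top number 6 means 6 half-note beats per measure
Total = 6 × 13 measures
= 78 half-note beats


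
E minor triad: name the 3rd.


Solution.
Minor triad = root + minor 3rd (3 semitones) + perfect 5th (7 semitones)
A triad on E stacks thirds, so the chord tones use letter names E-G-B
Root: E
Minor 3rd above E: G
Perfect 5th above E: B
The 3rd = G


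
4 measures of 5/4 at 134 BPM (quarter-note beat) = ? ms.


Solution.
Quarter-note beat duration = 60000 / 134 ms
Beats per measure (5/4) = 5
One measure = 5 × 60000 / 134 = 300000 / 134 ms
4 measures = 4 × 300000 / 134 = 1200000 / 134
= 8955.2 ms


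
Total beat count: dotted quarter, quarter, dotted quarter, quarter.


Step by step:
Beat values:
  dotted quarter = 1.5 beats
  quarter = 1 beat
  dotted quarter = 1.5 beats
  quarter = 1 beat
Sum = 1.5 + 1 + 1.5 + 1
= 5 beats


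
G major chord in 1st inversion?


Root position: G B D
1st inversion: move root up an octave
Bass note: B
Notes (bottom to top) = B D G


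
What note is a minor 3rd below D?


A 3rd spans 3 letter names, so from D we land on B
A minor 3rd = 3 semitones below D
Spell B at that pitch: B
= B


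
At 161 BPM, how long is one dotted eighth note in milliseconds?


Let's work it out.
One quarter-note beat = 60000 / BPM = 60000 / 161 ms
Dotted eighth note = 3/4 × quarter note
Duration = 3/4 × 60000 / 161 = 45000 / 161
= 279.5 ms


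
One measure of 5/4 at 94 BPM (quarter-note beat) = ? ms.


Quarter-note beat duration = 60000 / 94 ms
Beats per measure (5/4) = 5
One measure = 5 × 60000 / 94 = 300000 / 94 ms
= 3191.5 ms


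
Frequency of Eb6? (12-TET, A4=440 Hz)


Solution.
f = 440 × 2^(n/12) where n = semitones from A4
Eb6: 18 semitones from A4
f = 440 × 2^(18/12)
f = 1244.51 Hz


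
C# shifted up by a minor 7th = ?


minor 7th: 7 letter names, 10 semitones
Letter: C + 6 → B
Pitch: C# + 10 semitones, spelled as a B → B
= B


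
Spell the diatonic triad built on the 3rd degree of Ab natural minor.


Reasoning:
Ab natural minor scale: Ab Bb Cb Db Eb Fb Gb
Diatonic triad on degree 3 stacks scale notes 3, 5, 7: Cb Eb Gb
Cb→Eb = 4 semitones; Cb→Gb = 7 semitones → major triad
= Cb Eb Gb (major)


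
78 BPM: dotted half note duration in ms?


Solution.
One quarter-note beat = 60000 / BPM = 60000 / 78 ms
Dotted half note = 3 × quarter note
Duration = 3 × 60000 / 78 = 180000 / 78
= 2307.7 ms


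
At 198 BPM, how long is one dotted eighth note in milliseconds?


Reasoning:
One quarter-note beat = 60000 / BPM = 60000 / 198 ms
Dotted eighth note = 3/4 × quarter note
Duration = 3/4 × 60000 / 198 = 45000 / 198
= 227.3 ms


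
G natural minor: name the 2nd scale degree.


Natural minor scale pattern: W-H-W-W-H-W-W (2-1-2-2-1-2-2 semitones)
Starting from G:
  G + 2 semitones → A
  A + 1 semitone → Bb
  Bb + 2 semitones → C
  C + 2 semitones → D
  D + 1 semitone → Eb
  Eb + 2 semitones → F
  F + 2 semitones → G
Scale: G A Bb C D Eb F
Degree 2 = A


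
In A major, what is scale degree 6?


Major scale pattern: W-W-H-W-W-W-H (2-2-1-2-2-2-1 semitones)
Starting from A:
  A + 2 semitones → B
  B + 2 semitones → C#
  C# + 1 semitone → D
  D + 2 semitones → E
  E + 2 semitones → F#
  F# + 2 semitones → G#
  G# + 1 semitone → A
Scale: A B C# D E F# G#
Degree 6 = F#


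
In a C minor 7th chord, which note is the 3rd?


Step by step:
Minor 7th chord = root + minor 3rd + perfect 5th + minor 7th
Seventh chords stack in thirds, so the letter names are C-E-G-B
Root: C
Minor 3rd above C: Eb
Perfect 5th above C: G
Minor 7th above C: Bb
The 3rd = Eb


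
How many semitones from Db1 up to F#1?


Absolute semitone position = octave×12 + chromatic position
Db1: 1×12 + 1 = 13
F#1: 1×12 + 6 = 18
Difference = 18 - 13 = 5
= 5 semitones


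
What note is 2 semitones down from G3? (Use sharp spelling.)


Step by step:
G3: chromatic position 7 in octave 3 → absolute = 3×12 + 7 = 43
Transpose down 2: 43 - 2 = 41
41 = 3×12 + 5 → F in octave 3
Result = F3


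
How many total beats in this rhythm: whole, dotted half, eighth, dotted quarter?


Beat values:
  whole = 4 beats
  dotted half = 3 beats
  eighth = 0.5 beats
  dotted quarter = 1.5 beats
Sum = 4 + 3 + 0.5 + 1.5
= 9 beats


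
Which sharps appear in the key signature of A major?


Working:
Sharp major keys follow the circle of fifths: C(0), G(1), D(2), A(3), E(4), B(5), F#(6), C#(7)
A major has 3 sharps
Order of sharps: F# C# G# D# A# E# B# → first 3: F#, C#, G#
= F#, C#, G#


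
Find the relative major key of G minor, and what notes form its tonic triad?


Step by step:
The relative major shares the key signature and is a minor 3rd above the minor tonic
A minor 3rd above G is Bb
→ relative major of G minor is Bb major
Tonic triad of Bb major = root + major 3rd + perfect 5th = Bb D F
= Bb major; triad = Bb D F


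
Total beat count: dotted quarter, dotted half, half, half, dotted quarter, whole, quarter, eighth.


Beat values:
  dotted quarter = 1.5 beats
  dotted half = 3 beats
  half = 2 beats
  half = 2 beats
  dotted quarter = 1.5 beats
  whole = 4 beats
  quarter = 1 beat
  eighth = 0.5 beats
Sum = 1.5 + 3 + 2 + 2 + 1.5 + 4 + 1 + 0.5
= 15.5 beats


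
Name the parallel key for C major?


Solution.
Parallel keys share the same tonic but differ in mode
C major → parallel is C minor
= C minor


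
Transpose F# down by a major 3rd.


Let's work it out.
major 3rd: 3 letter names, 4 semitones
Letter: F - 2 → D
Pitch: F# - 4 semitones, spelled as a D → D
= D


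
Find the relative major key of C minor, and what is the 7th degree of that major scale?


Solution.
The relative major shares the key signature and is a minor 3rd above the minor tonic
A minor 3rd above C is Eb
→ relative major of C minor is Eb major
Eb major scale: Eb F G Ab Bb C D
= Eb major; 7th degree = D


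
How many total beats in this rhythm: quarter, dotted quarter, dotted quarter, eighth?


Beat values:
  quarter = 1 beat
  dotted quarter = 1.5 beats
  dotted quarter = 1.5 beats
  eighth = 0.5 beats
Sum = 1 + 1.5 + 1.5 + 0.5
= 4.5 beats


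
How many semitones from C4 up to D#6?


Absolute semitone position = octave×12 + chromatic position
C4: 4×12 + 0 = 48
D#6: 6×12 + 3 = 75
Difference = 75 - 48 = 27
= 27 semitones


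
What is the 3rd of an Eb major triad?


Let's work it out.
Major triad = root + major 3rd (4 semitones) + perfect 5th (7 semitones)
A triad on Eb stacks thirds, so the chord tones use letter names E-G-B
Root: Eb
Major 3rd above Eb: G
Perfect 5th above Eb: Bb
The 3rd = G


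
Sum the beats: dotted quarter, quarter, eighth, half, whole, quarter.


Beat values:
  dotted quarter = 1.5 beats
  quarter = 1 beat
  eighth = 0.5 beats
  half = 2 beats
  whole = 4 beats
  quarter = 1 beat
Sum = 1.5 + 1 + 0.5 + 2 + 4 + 1
= 10 beats


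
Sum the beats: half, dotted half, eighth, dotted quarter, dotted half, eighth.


Reasoning:
Beat values:
  half = 2 beats
  dotted half = 3 beats
  eighth = 0.5 beats
  dotted quarter = 1.5 beats
  dotted half = 3 beats
  eighth = 0.5 beats
Sum = 2 + 3 + 0.5 + 1.5 + 3 + 0.5
= 10.5 beats


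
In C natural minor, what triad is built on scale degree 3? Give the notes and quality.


C natural minor scale: C D Eb F G Ab Bb
Diatonic triad on degree 3 stacks scale notes 3, 5, 7: Eb G Bb
Eb→G = 4 semitones; Eb→Bb = 7 semitones → major triad
= Eb G Bb (major)


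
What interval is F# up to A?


Letter names: F → A spans 3 letter names → a 3rd
Semitones: F# → A = 3 half-steps
A 3rd of 3 semitones is a minor 3rd
= minor 3rd


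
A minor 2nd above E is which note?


Reasoning:
A 2nd spans 2 letter names, so from E we land on F
A minor 2nd = 1 semitone above E
Spell F at that pitch: F
= F


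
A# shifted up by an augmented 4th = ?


Working:
augmented 4th: 4 letter names, 6 semitones
Letter: A + 3 → D
Pitch: A# + 6 semitones, spelled as a D → D##
= D##


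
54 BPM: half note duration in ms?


One quarter-note beat = 60000 / BPM = 60000 / 54 ms
Half note = 2 × quarter note
Duration = 2 × 60000 / 54 = 120000 / 54
= 2222.2 ms


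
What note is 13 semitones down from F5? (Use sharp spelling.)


F5: chromatic position 5 in octave 5 → absolute = 5×12 + 5 = 65
Transpose down 13: 65 - 13 = 52
52 = 4×12 + 4 → E in octave 4
Result = E4


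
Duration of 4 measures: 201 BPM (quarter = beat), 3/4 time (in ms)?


Step by step:
Quarter-note beat duration = 60000 / 201 ms
Beats per measure (3/4) = 3
One measure = 3 × 60000 / 201 = 180000 / 201 ms
4 measures = 4 × 180000 / 201 = 720000 / 201
= 3582.1 ms


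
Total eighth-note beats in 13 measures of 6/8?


Time signature 6/8: the bottom number 8 means the eighth note gets one count
The top number 6 means 6 eighth-note beats per measure
Total = 6 × 13 measures
= 78 eighth-note beats


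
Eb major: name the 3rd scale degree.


Major scale pattern: W-W-H-W-W-W-H (2-2-1-2-2-2-1 semitones)
Starting from Eb:
  Eb + 2 semitones → F
  F + 2 semitones → G
  G + 1 semitone → Ab
  Ab + 2 semitones → Bb
  Bb + 2 semitones → C
  C + 2 semitones → D
  D + 1 semitone → Eb
Scale: Eb F G Ab Bb C D
Degree 3 = G


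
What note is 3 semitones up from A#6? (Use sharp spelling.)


Reasoning:
A#6: chromatic position 10 in octave 6 → absolute = 6×12 + 10 = 82
Transpose up 3: 82 + 3 = 85
85 = 7×12 + 1 → C# in octave 7
Result = C#7


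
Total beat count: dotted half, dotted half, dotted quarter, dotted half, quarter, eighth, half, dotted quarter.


Let's work it out.
Beat values:
  dotted half = 3 beats
  dotted half = 3 beats
  dotted quarter = 1.5 beats
  dotted half = 3 beats
  quarter = 1 beat
  eighth = 0.5 beats
  half = 2 beats
  dotted quarter = 1.5 beats
Sum = 3 + 3 + 1.5 + 3 + 1 + 0.5 + 2 + 1.5
= 15.5 beats


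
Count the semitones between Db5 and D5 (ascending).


Working:
Absolute semitone position = octave×12 + chromatic position
Db5: 5×12 + 1 = 61
D5: 5×12 + 2 = 62
Difference = 62 - 61 = 1
= 1 semitone


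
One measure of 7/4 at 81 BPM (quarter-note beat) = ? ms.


Step by step:
Quarter-note beat duration = 60000 / 81 ms
Beats per measure (7/4) = 7
One measure = 7 × 60000 / 81 = 420000 / 81 ms
= 5185.2 ms


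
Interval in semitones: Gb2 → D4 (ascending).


Reasoning:
Absolute semitone position = octave×12 + chromatic position
Gb2: 2×12 + 6 = 30
D4: 4×12 + 2 = 50
Difference = 50 - 30 = 20
= 20 semitones


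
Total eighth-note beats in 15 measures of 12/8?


Step by step:
Time signature 12/8: the bottom number 8 means the eighth note gets one count
The top number 12 means 12 eighth-note beats per measure
Total = 12 × 15 measures
= 180 eighth-note beats


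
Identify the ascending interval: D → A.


Let's work it out.
Letter names: D → A spans 5 letter names → a 5th
Semitones: D → A = 7 half-steps
A 5th of 7 semitones is a perfect 5th
= perfect 5th


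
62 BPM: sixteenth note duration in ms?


Let's work it out.
One quarter-note beat = 60000 / BPM = 60000 / 62 ms
Sixteenth note = 1/4 × quarter note
Duration = 1/4 × 60000 / 62 = 15000 / 62
= 241.9 ms


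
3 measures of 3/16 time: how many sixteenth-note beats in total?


Reasoning:
Time signature 3/16: the bottom number 16 means the sixteenth note gets one count
The top number 3 means 3 sixteenth-note beats per measure
Total = 3 × 3 measures
= 9 sixteenth-note beats


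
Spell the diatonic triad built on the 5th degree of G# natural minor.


Working:
G# natural minor scale: G# A# B C# D# E F#
Diatonic triad on degree 5 stacks scale notes 5, 7, 2: D# F# A#
D#→F# = 3 semitones; D#→A# = 7 semitones → minor triad
= D# F# A# (minor)


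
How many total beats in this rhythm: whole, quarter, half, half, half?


Solution.
Beat values:
  whole = 4 beats
  quarter = 1 beat
  half = 2 beats
  half = 2 beats
  half = 2 beats
Sum = 4 + 1 + 2 + 2 + 2
= 11 beats


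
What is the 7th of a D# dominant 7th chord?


Dominant 7th chord = root + major 3rd + perfect 5th + minor 7th
Seventh chords stack in thirds, so the letter names are D-F-A-C
Root: D#
Major 3rd above D#: F##
Perfect 5th above D#: A#
Minor 7th above D#: C#
The 7th = C#


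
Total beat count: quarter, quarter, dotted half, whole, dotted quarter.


Let's work it out.
Beat values:
  quarter = 1 beat
  quarter = 1 beat
  dotted half = 3 beats
  whole = 4 beats
  dotted quarter = 1.5 beats
Sum = 1 + 1 + 3 + 4 + 1.5
= 10.5 beats


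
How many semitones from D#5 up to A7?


Absolute semitone position = octave×12 + chromatic position
D#5: 5×12 + 3 = 63
A7: 7×12 + 9 = 93
Difference = 93 - 63 = 30
= 30 semitones


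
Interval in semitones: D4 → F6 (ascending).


Let's work it out.
Absolute semitone position = octave×12 + chromatic position
D4: 4×12 + 2 = 50
F6: 6×12 + 5 = 77
Difference = 77 - 50 = 27
= 27 semitones


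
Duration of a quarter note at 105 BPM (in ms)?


One quarter-note beat = 60000 / BPM = 60000 / 105 ms
Duration = 60000 / 105
= 571.4 ms


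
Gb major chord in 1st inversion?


Root position: Gb Bb Db
1st inversion: move root up an octave
Bass note: Bb
Notes (bottom to top) = Bb Db Gb


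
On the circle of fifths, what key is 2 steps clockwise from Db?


Step by step:
Each clockwise step on the circle of fifths moves up a perfect 5th
From Db: Db → Ab → Eb
= Eb


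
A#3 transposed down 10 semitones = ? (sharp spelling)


Solution.
A#3: chromatic position 10 in octave 3 → absolute = 3×12 + 10 = 46
Transpose down 10: 46 - 10 = 36
36 = 3×12 + 0 → C in octave 3
Result = C3


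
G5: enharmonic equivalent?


Let's work it out.
Enharmonic notes sound the same pitch but are spelled with different letter names
G and F## name the same pitch class
= F##5


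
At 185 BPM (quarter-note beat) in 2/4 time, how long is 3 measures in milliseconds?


Solution.
Quarter-note beat duration = 60000 / 185 ms
Beats per measure (2/4) = 2
One measure = 2 × 60000 / 185 = 120000 / 185 ms
3 measures = 3 × 120000 / 185 = 360000 / 185
= 1945.9 ms


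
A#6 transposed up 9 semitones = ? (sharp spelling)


Working:
A#6: chromatic position 10 in octave 6 → absolute = 6×12 + 10 = 82
Transpose up 9: 82 + 9 = 91
91 = 7×12 + 7 → G in octave 7
Result = G7


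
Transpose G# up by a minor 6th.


Working:
minor 6th: 6 letter names, 8 semitones
Letter: G + 5 → E
Pitch: G# + 8 semitones, spelled as an E → E
= E


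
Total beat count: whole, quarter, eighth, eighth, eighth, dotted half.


Reasoning:
Beat values:
  whole = 4 beats
  quarter = 1 beat
  eighth = 0.5 beats
  eighth = 0.5 beats
  eighth = 0.5 beats
  dotted half = 3 beats
Sum = 4 + 1 + 0.5 + 0.5 + 0.5 + 3
= 9.5 beats


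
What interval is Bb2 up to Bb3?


Reasoning:
Letter names: B → B spans 8 letter names → an octave
Semitones: Bb2 → Bb3 = 12 half-steps
An octave of 12 semitones is a perfect octave
= perfect octave


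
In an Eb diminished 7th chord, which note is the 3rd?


Solution.
Diminished 7th chord = root + minor 3rd + diminished 5th + diminished 7th
Seventh chords stack in thirds, so the letter names are E-G-B-D
Root: Eb
Minor 3rd above Eb: Gb
Diminished 5th above Eb: Bbb
Diminished 7th above Eb: Dbb
The 3rd = Gb


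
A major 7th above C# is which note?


A 7th spans 7 letter names, so from C we land on B
A major 7th = 11 semitones above C#
Spell B at that pitch: B#
= B#


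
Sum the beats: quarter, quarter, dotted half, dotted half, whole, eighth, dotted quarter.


Let's work it out.
Beat values:
  quarter = 1 beat
  quarter = 1 beat
  dotted half = 3 beats
  dotted half = 3 beats
  whole = 4 beats
  eighth = 0.5 beats
  dotted quarter = 1.5 beats
Sum = 1 + 1 + 3 + 3 + 4 + 0.5 + 1.5
= 14 beats


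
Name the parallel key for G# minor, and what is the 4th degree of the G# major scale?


Step by step:
Parallel keys share the same tonic but differ in mode
G# minor → parallel is G# major
G# major scale: G# A# B# C# D# E# F##
= G# major; 4th degree = C#


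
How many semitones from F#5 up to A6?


Absolute semitone position = octave×12 + chromatic position
F#5: 5×12 + 6 = 66
A6: 6×12 + 9 = 81
Difference = 81 - 66 = 15
= 15 semitones


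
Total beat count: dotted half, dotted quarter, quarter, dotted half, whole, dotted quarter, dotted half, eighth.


Solution.
Beat values:
  dotted half = 3 beats
  dotted quarter = 1.5 beats
  quarter = 1 beat
  dotted half = 3 beats
  whole = 4 beats
  dotted quarter = 1.5 beats
  dotted half = 3 beats
  eighth = 0.5 beats
Sum = 3 + 1.5 + 1 + 3 + 4 + 1.5 + 3 + 0.5
= 17.5 beats


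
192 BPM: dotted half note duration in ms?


Reasoning:
One quarter-note beat = 60000 / BPM = 60000 / 192 ms
Dotted half note = 3 × quarter note
Duration = 3 × 60000 / 192 = 180000 / 192
= 937.5 ms


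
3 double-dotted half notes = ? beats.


Let's work it out.
Base half note = 2 beats
Dot 1 adds half the previous value: +1
Dot 2 adds half the previous value: +1/2
One double-dotted half = 2 + 1 + 1/2 = 7/2
3 of them = 3 × 7/2 = 21/2
= 21/2 beats


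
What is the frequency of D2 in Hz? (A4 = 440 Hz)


Reasoning:
f = 440 × 2^(n/12) where n = semitones from A4
D2: -31 semitones from A4
f = 440 × 2^(-31/12)
f = 73.42 Hz


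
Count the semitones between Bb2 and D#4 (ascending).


Absolute semitone position = octave×12 + chromatic position
Bb2: 2×12 + 10 = 34
D#4: 4×12 + 3 = 51
Difference = 51 - 34 = 17
= 17 semitones


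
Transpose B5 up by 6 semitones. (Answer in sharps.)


Working:
B5: chromatic position 11 in octave 5 → absolute = 5×12 + 11 = 71
Transpose up 6: 71 + 6 = 77
77 = 6×12 + 5 → F in octave 6
Result = F6


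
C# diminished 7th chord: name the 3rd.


Solution.
Diminished 7th chord = root + minor 3rd + diminished 5th + diminished 7th
Seventh chords stack in thirds, so the letter names are C-E-G-B
Root: C#
Minor 3rd above C#: E
Diminished 5th above C#: G
Diminished 7th above C#: Bb
The 3rd = E


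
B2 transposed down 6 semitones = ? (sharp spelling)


Reasoning:
B2: chromatic position 11 in octave 2 → absolute = 2×12 + 11 = 35
Transpose down 6: 35 - 6 = 29
29 = 2×12 + 5 → F in octave 2
Result = F2


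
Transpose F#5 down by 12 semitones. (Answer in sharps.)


F#5: chromatic position 6 in octave 5 → absolute = 5×12 + 6 = 66
Transpose down 12: 66 - 12 = 54
54 = 4×12 + 6 → F# in octave 4
Result = F#4


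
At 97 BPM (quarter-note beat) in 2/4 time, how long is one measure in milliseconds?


Let's work it out.
Quarter-note beat duration = 60000 / 97 ms
Beats per measure (2/4) = 2
One measure = 2 × 60000 / 97 = 120000 / 97 ms
= 1237.1 ms


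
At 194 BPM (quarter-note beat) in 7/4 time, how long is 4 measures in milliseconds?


Let's work it out.
Quarter-note beat duration = 60000 / 194 ms
Beats per measure (7/4) = 7
One measure = 7 × 60000 / 194 = 420000 / 194 ms
4 measures = 4 × 420000 / 194 = 1680000 / 194
= 8659.8 ms


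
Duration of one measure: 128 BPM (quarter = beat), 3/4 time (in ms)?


Quarter-note beat duration = 60000 / 128 ms
Beats per measure (3/4) = 3
One measure = 3 × 60000 / 128 = 180000 / 128 ms
= 1406.2 ms


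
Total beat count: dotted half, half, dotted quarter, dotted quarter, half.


Solution.
Beat values:
  dotted half = 3 beats
  half = 2 beats
  dotted quarter = 1.5 beats
  dotted quarter = 1.5 beats
  half = 2 beats
Sum = 3 + 2 + 1.5 + 1.5 + 2
= 10 beats


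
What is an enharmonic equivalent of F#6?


Reasoning:
Enharmonic notes sound the same pitch but are spelled with different letter names
F# and Gb name the same pitch class
= Gb6


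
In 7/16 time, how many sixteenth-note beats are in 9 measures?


Working:
Time signature 7/16: the bottom number 16 means the sixteenth note gets one count
The top number 7 means 7 sixteenth-note beats per measure
Total = 7 × 9 measures
= 63 sixteenth-note beats


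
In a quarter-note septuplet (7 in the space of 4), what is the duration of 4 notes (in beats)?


Step by step:
Septuplet: 7 notes occupy the space of 4 quarter notes
Space = 4 × 1 = 4 beats
Each septuplet note = 4 / 7 = 4/7 beats
4 notes = 4 × 4/7 = 16/7
= 16/7 beats


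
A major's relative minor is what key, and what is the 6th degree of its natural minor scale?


Step by step:
The relative minor shares the major's key signature and starts on its 6th degree
6th degree = a major 6th above the tonic; a major 6th above A is F#
→ relative minor of A major is F# minor
F# natural minor scale: F# G# A B C# D E
= F# minor; 6th degree = D


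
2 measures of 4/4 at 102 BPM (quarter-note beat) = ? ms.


Quarter-note beat duration = 60000 / 102 ms
Beats per measure (4/4) = 4
One measure = 4 × 60000 / 102 = 240000 / 102 ms
2 measures = 2 × 240000 / 102 = 480000 / 102
= 4705.9 ms


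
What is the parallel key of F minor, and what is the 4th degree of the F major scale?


Parallel keys share the same tonic but differ in mode
F minor → parallel is F major
F major scale: F G A Bb C D E
= F major; 4th degree = Bb


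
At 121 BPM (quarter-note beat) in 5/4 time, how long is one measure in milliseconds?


Solution.
Quarter-note beat duration = 60000 / 121 ms
Beats per measure (5/4) = 5
One measure = 5 × 60000 / 121 = 300000 / 121 ms
= 2479.3 ms


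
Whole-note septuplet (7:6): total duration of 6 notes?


Step by step:
Septuplet: 7 notes occupy the space of 6 whole notes
Space = 6 × 4 = 24 beats
Each septuplet note = 24 / 7 = 24/7 beats
6 notes = 6 × 24/7 = 144/7
= 144/7 beats


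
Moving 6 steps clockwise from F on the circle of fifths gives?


Each clockwise step on the circle of fifths moves up a perfect 5th
From F: F → C → G → D → A → E → B
= B


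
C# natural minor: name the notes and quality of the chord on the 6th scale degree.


C# natural minor scale: C# D# E F# G# A B
Diatonic triad on degree 6 stacks scale notes 6, 1, 3: A C# E
A→C# = 4 semitones; A→E = 7 semitones → major triad
= A C# E (major)


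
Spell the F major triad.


Let's work it out.
Major triad = root + major 3rd (4 semitones) + perfect 5th (7 semitones)
A triad on F stacks thirds, so the chord tones use letter names F-A-C
Root: F
Major 3rd above F: A
Perfect 5th above F: C
Chord = F A C


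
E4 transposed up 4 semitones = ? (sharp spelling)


Let's work it out.
E4: chromatic position 4 in octave 4 → absolute = 4×12 + 4 = 52
Transpose up 4: 52 + 4 = 56
56 = 4×12 + 8 → G# in octave 4
Result = G#4


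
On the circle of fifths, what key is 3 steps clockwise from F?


Each clockwise step on the circle of fifths moves up a perfect 5th
From F: F → C → G → D
= D


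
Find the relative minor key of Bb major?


Step by step:
The relative minor shares the major's key signature and starts on its 6th degree
6th degree = a major 6th above the tonic; a major 6th above Bb is G
→ relative minor of Bb major is G minor
= G minor


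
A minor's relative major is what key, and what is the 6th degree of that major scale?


Reasoning:
The relative major shares the key signature and is a minor 3rd above the minor tonic
A minor 3rd above A is C
→ relative major of A minor is C major
C major scale: C D E F G A B
= C major; 6th degree = A


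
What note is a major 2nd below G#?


Reasoning:
A 2nd spans 2 letter names, so from G we land on F
A major 2nd = 2 semitones below G#
Spell F at that pitch: F#
= F#


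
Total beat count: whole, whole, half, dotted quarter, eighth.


Step by step:
Beat values:
  whole = 4 beats
  whole = 4 beats
  half = 2 beats
  dotted quarter = 1.5 beats
  eighth = 0.5 beats
Sum = 4 + 4 + 2 + 1.5 + 0.5
= 12 beats


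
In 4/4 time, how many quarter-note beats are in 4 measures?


Reasoning:
Time signature 4/4: the bottom number 4 means the quarter note gets one count
The top number 4 means 4 quarter-note beats per measure
Total = 4 × 4 measures
= 16 quarter-note beats


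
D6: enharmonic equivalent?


Step by step:
Enharmonic notes sound the same pitch but are spelled with different letter names
D and Ebb name the same pitch class
= Ebb6


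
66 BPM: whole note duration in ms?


Step by step:
One quarter-note beat = 60000 / BPM = 60000 / 66 ms
Whole note = 4 × quarter note
Duration = 4 × 60000 / 66 = 240000 / 66
= 3636.4 ms


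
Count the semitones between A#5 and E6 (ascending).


Absolute semitone position = octave×12 + chromatic position
A#5: 5×12 + 10 = 70
E6: 6×12 + 4 = 76
Difference = 76 - 70 = 6
= 6 semitones


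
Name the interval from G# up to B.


Let's work it out.
Letter names: G → B spans 3 letter names → a 3rd
Semitones: G# → B = 3 half-steps
A 3rd of 3 semitones is a minor 3rd
= minor 3rd


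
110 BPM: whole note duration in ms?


Reasoning:
One quarter-note beat = 60000 / BPM = 60000 / 110 ms
Whole note = 4 × quarter note
Duration = 4 × 60000 / 110 = 240000 / 110
= 2181.8 ms


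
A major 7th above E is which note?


Working:
A 7th spans 7 letter names, so from E we land on D
A major 7th = 11 semitones above E
Spell D at that pitch: D#
= D#


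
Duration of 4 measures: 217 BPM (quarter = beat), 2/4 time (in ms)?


Let's work it out.
Quarter-note beat duration = 60000 / 217 ms
Beats per measure (2/4) = 2
One measure = 2 × 60000 / 217 = 120000 / 217 ms
4 measures = 4 × 120000 / 217 = 480000 / 217
= 2212.0 ms


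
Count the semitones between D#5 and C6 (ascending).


Absolute semitone position = octave×12 + chromatic position
D#5: 5×12 + 3 = 63
C6: 6×12 + 0 = 72
Difference = 72 - 63 = 9
= 9 semitones


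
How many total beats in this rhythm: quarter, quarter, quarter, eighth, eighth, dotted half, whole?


Beat values:
  quarter = 1 beat
  quarter = 1 beat
  quarter = 1 beat
  eighth = 0.5 beats
  eighth = 0.5 beats
  dotted half = 3 beats
  whole = 4 beats
Sum = 1 + 1 + 1 + 0.5 + 0.5 + 3 + 4
= 11 beats


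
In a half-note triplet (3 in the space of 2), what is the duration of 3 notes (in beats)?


Let's work it out.
Triplet: 3 notes occupy the space of 2 half notes
Space = 2 × 2 = 4 beats
Each triplet note = 4 / 3 = 4/3 beats
3 notes = 3 × 4/3 = 4
= 4 beats


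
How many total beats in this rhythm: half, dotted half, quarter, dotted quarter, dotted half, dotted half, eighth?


Reasoning:
Beat values:
  half = 2 beats
  dotted half = 3 beats
  quarter = 1 beat
  dotted quarter = 1.5 beats
  dotted half = 3 beats
  dotted half = 3 beats
  eighth = 0.5 beats
Sum = 2 + 3 + 1 + 1.5 + 3 + 3 + 0.5
= 14 beats


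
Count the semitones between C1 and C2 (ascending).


Reasoning:
Absolute semitone position = octave×12 + chromatic position
C1: 1×12 + 0 = 12
C2: 2×12 + 0 = 24
Difference = 24 - 12 = 12
= 12 semitones


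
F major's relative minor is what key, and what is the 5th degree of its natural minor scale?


Solution.
The relative minor shares the major's key signature and starts on its 6th degree
6th degree = a major 6th above the tonic; a major 6th above F is D
→ relative minor of F major is D minor
D natural minor scale: D E F G A Bb C
= D minor; 5th degree = A


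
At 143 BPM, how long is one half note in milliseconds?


One quarter-note beat = 60000 / BPM = 60000 / 143 ms
Half note = 2 × quarter note
Duration = 2 × 60000 / 143 = 120000 / 143
= 839.2 ms


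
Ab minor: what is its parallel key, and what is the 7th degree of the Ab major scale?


Parallel keys share the same tonic but differ in mode
Ab minor → parallel is Ab major
Ab major scale: Ab Bb C Db Eb F G
= Ab major; 7th degree = G


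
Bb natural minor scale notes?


Working:
Natural minor scale pattern: W-H-W-W-H-W-W (2-1-2-2-1-2-2 semitones)
Starting from Bb:
  Bb + 2 semitones → C
  C + 1 semitone → Db
  Db + 2 semitones → Eb
  Eb + 2 semitones → F
  F + 1 semitone → Gb
  Gb + 2 semitones → Ab
  Ab + 2 semitones → Bb
Scale = Bb C Db Eb F Gb Ab


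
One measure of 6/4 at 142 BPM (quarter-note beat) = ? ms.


Working:
Quarter-note beat duration = 60000 / 142 ms
Beats per measure (6/4) = 6
One measure = 6 × 60000 / 142 = 360000 / 142 ms
= 2535.2 ms


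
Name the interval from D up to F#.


Reasoning:
Letter names: D → F spans 3 letter names → a 3rd
Semitones: D → F# = 4 half-steps
A 3rd of 4 semitones is a major 3rd
= major 3rd


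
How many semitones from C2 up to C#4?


Reasoning:
Absolute semitone position = octave×12 + chromatic position
C2: 2×12 + 0 = 24
C#4: 4×12 + 1 = 49
Difference = 49 - 24 = 25
= 25 semitones


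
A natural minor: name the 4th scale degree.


Let's work it out.
Natural minor scale pattern: W-H-W-W-H-W-W (2-1-2-2-1-2-2 semitones)
Starting from A:
  A + 2 semitones → B
  B + 1 semitone → C
  C + 2 semitones → D
  D + 2 semitones → E
  E + 1 semitone → F
  F + 2 semitones → G
  G + 2 semitones → A
Scale: A B C D E F G
Degree 4 = D


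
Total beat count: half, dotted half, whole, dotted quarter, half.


Beat values:
  half = 2 beats
  dotted half = 3 beats
  whole = 4 beats
  dotted quarter = 1.5 beats
  half = 2 beats
Sum = 2 + 3 + 4 + 1.5 + 2
= 12.5 beats


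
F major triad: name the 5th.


Working:
Major triad = root + major 3rd (4 semitones) + perfect 5th (7 semitones)
A triad on F stacks thirds, so the chord tones use letter names F-A-C
Root: F
Major 3rd above F: A
Perfect 5th above F: C
The 5th = C


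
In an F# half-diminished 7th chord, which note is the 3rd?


Half-diminished 7th chord = root + minor 3rd + diminished 5th + minor 7th
Seventh chords stack in thirds, so the letter names are F-A-C-E
Root: F#
Minor 3rd above F#: A
Diminished 5th above F#: C
Minor 7th above F#: E
The 3rd = A


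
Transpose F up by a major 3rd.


major 3rd: 3 letter names, 4 semitones
Letter: F + 2 → A
Pitch: F + 4 semitones, spelled as an A → A
= A


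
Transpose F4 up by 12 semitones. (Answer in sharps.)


Reasoning:
F4: chromatic position 5 in octave 4 → absolute = 4×12 + 5 = 53
Transpose up 12: 53 + 12 = 65
65 = 5×12 + 5 → F in octave 5
Result = F5


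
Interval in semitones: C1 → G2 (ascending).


Step by step:
Absolute semitone position = octave×12 + chromatic position
C1: 1×12 + 0 = 12
G2: 2×12 + 7 = 31
Difference = 31 - 12 = 19
= 19 semitones


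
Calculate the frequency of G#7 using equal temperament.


Solution.
f = 440 × 2^(n/12) where n = semitones from A4
G#7: 35 semitones from A4
f = 440 × 2^(35/12)
f = 3322.44 Hz


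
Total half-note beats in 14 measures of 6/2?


Time signature 6/2: the bottom number 2 means the half note gets one count
The top number 6 means 6 half-note beats per measure
Total = 6 × 14 measures
= 84 half-note beats


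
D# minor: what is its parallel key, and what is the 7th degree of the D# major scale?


Reasoning:
Parallel keys share the same tonic but differ in mode
D# minor → parallel is D# major
D# major scale: D# E# F## G# A# B# C##
= D# major; 7th degree = C##


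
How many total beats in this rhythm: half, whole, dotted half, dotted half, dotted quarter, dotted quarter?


Let's work it out.
Beat values:
  half = 2 beats
  whole = 4 beats
  dotted half = 3 beats
  dotted half = 3 beats
  dotted quarter = 1.5 beats
  dotted quarter = 1.5 beats
Sum = 2 + 4 + 3 + 3 + 1.5 + 1.5
= 15 beats


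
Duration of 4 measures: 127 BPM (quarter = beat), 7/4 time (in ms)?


Solution.
Quarter-note beat duration = 60000 / 127 ms
Beats per measure (7/4) = 7
One measure = 7 × 60000 / 127 = 420000 / 127 ms
4 measures = 4 × 420000 / 127 = 1680000 / 127
= 13228.3 ms


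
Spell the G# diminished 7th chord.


Diminished 7th chord = root + minor 3rd + diminished 5th + diminished 7th
Seventh chords stack in thirds, so the letter names are G-B-D-F
Root: G#
Minor 3rd above G#: B
Diminished 5th above G#: D
Diminished 7th above G#: F
Chord = G# B D F


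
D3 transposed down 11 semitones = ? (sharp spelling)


Let's work it out.
D3: chromatic position 2 in octave 3 → absolute = 3×12 + 2 = 38
Transpose down 11: 38 - 11 = 27
27 = 2×12 + 3 → D# in octave 2
Result = D#2


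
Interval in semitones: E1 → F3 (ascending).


Solution.
Absolute semitone position = octave×12 + chromatic position
E1: 1×12 + 4 = 16
F3: 3×12 + 5 = 41
Difference = 41 - 16 = 25
= 25 semitones


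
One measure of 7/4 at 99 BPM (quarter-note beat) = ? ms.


Quarter-note beat duration = 60000 / 99 ms
Beats per measure (7/4) = 7
One measure = 7 × 60000 / 99 = 420000 / 99 ms
= 4242.4 ms


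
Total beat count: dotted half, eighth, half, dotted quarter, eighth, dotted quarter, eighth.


Solution.
Beat values:
  dotted half = 3 beats
  eighth = 0.5 beats
  half = 2 beats
  dotted quarter = 1.5 beats
  eighth = 0.5 beats
  dotted quarter = 1.5 beats
  eighth = 0.5 beats
Sum = 3 + 0.5 + 2 + 1.5 + 0.5 + 1.5 + 0.5
= 9.5 beats


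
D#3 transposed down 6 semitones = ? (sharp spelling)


Reasoning:
D#3: chromatic position 3 in octave 3 → absolute = 3×12 + 3 = 39
Transpose down 6: 39 - 6 = 33
33 = 2×12 + 9 → A in octave 2
Result = A2


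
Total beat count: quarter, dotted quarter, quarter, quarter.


Let's work it out.
Beat values:
  quarter = 1 beat
  dotted quarter = 1.5 beats
  quarter = 1 beat
  quarter = 1 beat
Sum = 1 + 1.5 + 1 + 1
= 4.5 beats


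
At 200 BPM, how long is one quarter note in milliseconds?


Solution.
One quarter-note beat = 60000 / BPM = 60000 / 200 ms
Duration = 60000 / 200
= 300.0 ms


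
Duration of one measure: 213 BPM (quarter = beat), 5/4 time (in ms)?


Step by step:
Quarter-note beat duration = 60000 / 213 ms
Beats per measure (5/4) = 5
One measure = 5 × 60000 / 213 = 300000 / 213 ms
= 1408.5 ms


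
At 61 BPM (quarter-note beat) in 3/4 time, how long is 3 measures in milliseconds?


Working:
Quarter-note beat duration = 60000 / 61 ms
Beats per measure (3/4) = 3
One measure = 3 × 60000 / 61 = 180000 / 61 ms
3 measures = 3 × 180000 / 61 = 540000 / 61
= 8852.5 ms


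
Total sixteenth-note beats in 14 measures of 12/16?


Working:
Time signature 12/16: the bottom number 16 means the sixteenth note gets one count
The top number 12 means 12 sixteenth-note beats per measure
Total = 12 × 14 measures
= 168 sixteenth-note beats


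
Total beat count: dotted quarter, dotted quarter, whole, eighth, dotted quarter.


Reasoning:
Beat values:
  dotted quarter = 1.5 beats
  dotted quarter = 1.5 beats
  whole = 4 beats
  eighth = 0.5 beats
  dotted quarter = 1.5 beats
Sum = 1.5 + 1.5 + 4 + 0.5 + 1.5
= 9 beats


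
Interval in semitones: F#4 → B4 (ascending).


Let's work it out.
Absolute semitone position = octave×12 + chromatic position
F#4: 4×12 + 6 = 54
B4: 4×12 + 11 = 59
Difference = 59 - 54 = 5
= 5 semitones


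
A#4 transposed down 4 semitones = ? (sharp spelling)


Solution.
A#4: chromatic position 10 in octave 4 → absolute = 4×12 + 10 = 58
Transpose down 4: 58 - 4 = 54
54 = 4×12 + 6 → F# in octave 4
Result = F#4


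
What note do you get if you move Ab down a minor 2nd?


minor 2nd: 2 letter names, 1 semitones
Letter: A - 1 → G
Pitch: Ab - 1 semitones, spelled as a G → G
= G


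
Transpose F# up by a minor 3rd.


Solution.
minor 3rd: 3 letter names, 3 semitones
Letter: F + 2 → A
Pitch: F# + 3 semitones, spelled as an A → A
= A


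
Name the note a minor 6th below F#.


A 6th spans 6 letter names, so from F we land on A
A minor 6th = 8 semitones below F#
Spell A at that pitch: A#
= A#


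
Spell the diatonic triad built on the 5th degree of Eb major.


Reasoning:
Eb major scale: Eb F G Ab Bb C D
Diatonic triad on degree 5 stacks scale notes 5, 7, 2: Bb D F
Bb→D = 4 semitones; Bb→F = 7 semitones → major triad
= Bb D F (major)


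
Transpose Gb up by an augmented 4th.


Let's work it out.
augmented 4th: 4 letter names, 6 semitones
Letter: G + 3 → C
Pitch: Gb + 6 semitones, spelled as a C → C
= C


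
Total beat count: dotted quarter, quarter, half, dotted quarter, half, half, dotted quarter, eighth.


Reasoning:
Beat values:
  dotted quarter = 1.5 beats
  quarter = 1 beat
  half = 2 beats
  dotted quarter = 1.5 beats
  half = 2 beats
  half = 2 beats
  dotted quarter = 1.5 beats
  eighth = 0.5 beats
Sum = 1.5 + 1 + 2 + 1.5 + 2 + 2 + 1.5 + 0.5
= 12 beats
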